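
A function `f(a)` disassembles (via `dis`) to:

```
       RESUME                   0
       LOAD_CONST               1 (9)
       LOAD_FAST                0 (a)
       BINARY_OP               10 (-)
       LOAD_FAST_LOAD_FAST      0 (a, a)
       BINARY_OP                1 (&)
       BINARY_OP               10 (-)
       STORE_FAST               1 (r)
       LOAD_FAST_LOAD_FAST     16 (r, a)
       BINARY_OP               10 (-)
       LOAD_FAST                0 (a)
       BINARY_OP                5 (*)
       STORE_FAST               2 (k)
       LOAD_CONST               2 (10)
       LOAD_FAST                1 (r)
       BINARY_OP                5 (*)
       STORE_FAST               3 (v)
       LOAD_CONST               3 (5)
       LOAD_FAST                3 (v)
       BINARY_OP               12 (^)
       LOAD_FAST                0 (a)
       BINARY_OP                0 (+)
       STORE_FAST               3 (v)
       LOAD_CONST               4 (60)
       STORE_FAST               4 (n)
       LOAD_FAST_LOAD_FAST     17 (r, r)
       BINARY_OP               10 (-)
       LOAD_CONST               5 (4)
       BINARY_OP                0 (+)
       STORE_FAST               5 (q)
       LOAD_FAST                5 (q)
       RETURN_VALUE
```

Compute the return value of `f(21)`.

LOAD_CONST → push 9. Stack: [9]
LOAD_FAST a → push 21. Stack: [9, 21]
BINARY_OP - → 9 - 21 = -12. Stack: [-12]
LOAD_FAST_LOAD_FAST a,a → push 21,21. Stack: [-12, 21, 21]
BINARY_OP & → 21 & 21 = 21. Stack: [-12, 21]
BINARY_OP - → -12 - 21 = -33. Stack: [-33]
STORE_FAST r → r=-33. Stack: []
LOAD_FAST_LOAD_FAST r,a → push -33,21. Stack: [-33, 21]
BINARY_OP - → -33 - 21 = -54. Stack: [-54]
LOAD_FAST a → push 21. Stack: [-54, 21]
BINARY_OP * → -54 * 21 = -1134. Stack: [-1134]
STORE_FAST k → k=-1134. Stack: []
LOAD_CONST → push 10. Stack: [10]
LOAD_FAST r → push -33. Stack: [10, -33]
BINARY_OP * → 10 * -33 = -330. Stack: [-330]
STORE_FAST v → v=-330. Stack: []
LOAD_CONST → push 5. Stack: [5]
LOAD_FAST v → push -330. Stack: [5, -330]
BINARY_OP ^ → 5 ^ -330 = -333. Stack: [-333]
LOAD_FAST a → push 21. Stack: [-333, 21]
BINARY_OP + → -333 + 21 = -312. Stack: [-312]
STORE_FAST v → v=-312. Stack: []
LOAD_CONST → push 60. Stack: [60]
STORE_FAST n → n=60. Stack: []
LOAD_FAST_LOAD_FAST r,r → push -33,-33. Stack: [-33, -33]
BINARY_OP - → -33 - -33 = 0. Stack: [0]
LOAD_CONST → push 4. Stack: [0, 4]
BINARY_OP + → 0 + 4 = 4. Stack: [4]
STORE_FAST q → q=4. Stack: []
LOAD_FAST q → push 4. Stack: [4]
RETURN_VALUE → return 4.

4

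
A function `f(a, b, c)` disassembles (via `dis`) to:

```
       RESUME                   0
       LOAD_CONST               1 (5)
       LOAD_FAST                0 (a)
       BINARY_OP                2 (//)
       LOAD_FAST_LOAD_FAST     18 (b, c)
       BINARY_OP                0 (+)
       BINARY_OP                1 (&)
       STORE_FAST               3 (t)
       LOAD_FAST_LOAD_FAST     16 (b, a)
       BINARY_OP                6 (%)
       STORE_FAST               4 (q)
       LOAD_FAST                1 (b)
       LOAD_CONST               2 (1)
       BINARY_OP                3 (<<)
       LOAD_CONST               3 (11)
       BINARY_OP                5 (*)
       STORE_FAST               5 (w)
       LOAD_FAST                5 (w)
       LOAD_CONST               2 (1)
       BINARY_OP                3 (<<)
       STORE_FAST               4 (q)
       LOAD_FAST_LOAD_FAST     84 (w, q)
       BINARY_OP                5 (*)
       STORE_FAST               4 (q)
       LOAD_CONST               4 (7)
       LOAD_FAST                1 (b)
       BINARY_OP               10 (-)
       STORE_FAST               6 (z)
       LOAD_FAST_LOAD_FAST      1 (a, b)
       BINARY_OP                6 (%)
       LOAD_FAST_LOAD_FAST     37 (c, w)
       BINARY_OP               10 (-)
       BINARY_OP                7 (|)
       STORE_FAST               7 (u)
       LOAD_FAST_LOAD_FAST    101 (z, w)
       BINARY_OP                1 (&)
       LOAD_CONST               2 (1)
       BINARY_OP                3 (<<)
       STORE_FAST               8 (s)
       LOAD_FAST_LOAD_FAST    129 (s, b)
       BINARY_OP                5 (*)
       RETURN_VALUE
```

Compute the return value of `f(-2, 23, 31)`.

LOAD_CONST → push 5. Stack: [5]
LOAD_FAST a → push -2. Stack: [5, -2]
BINARY_OP // → 5 // -2 = -3. Stack: [-3]
LOAD_FAST_LOAD_FAST b,c → push 23,31. Stack: [-3, 23, 31]
BINARY_OP + → 23 + 31 = 54. Stack: [-3, 54]
BINARY_OP & → -3 & 54 = 52. Stack: [52]
STORE_FAST t → t=52. Stack: []
LOAD_FAST_LOAD_FAST b,a → push 23,-2. Stack: [23, -2]
BINARY_OP % → 23 % -2 = -1. Stack: [-1]
STORE_FAST q → q=-1. Stack: []
LOAD_FAST b → push 23. Stack: [23]
LOAD_CONST → push 1. Stack: [23, 1]
BINARY_OP << → 23 << 1 = 46. Stack: [46]
LOAD_CONST → push 11. Stack: [46, 11]
BINARY_OP * → 46 * 11 = 506. Stack: [506]
STORE_FAST w → w=506. Stack: []
LOAD_FAST w → push 506. Stack: [506]
LOAD_CONST → push 1. Stack: [506, 1]
BINARY_OP << → 506 << 1 = 1012. Stack: [1012]
STORE_FAST q → q=1012. Stack: []
LOAD_FAST_LOAD_FAST w,q → push 506,1012. Stack: [506, 1012]
BINARY_OP * → 506 * 1012 = 512072. Stack: [512072]
STORE_FAST q → q=512072. Stack: []
LOAD_CONST → push 7. Stack: [7]
LOAD_FAST b → push 23. Stack: [7, 23]
BINARY_OP - → 7 - 23 = -16. Stack: [-16]
STORE_FAST z → z=-16. Stack: []
LOAD_FAST_LOAD_FAST a,b → push -2,23. Stack: [-2, 23]
BINARY_OP % → -2 % 23 = 21. Stack: [21]
LOAD_FAST_LOAD_FAST c,w → push 31,506. Stack: [21, 31, 506]
BINARY_OP - → 31 - 506 = -475. Stack: [21, -475]
BINARY_OP | → 21 | -475 = -459. Stack: [-459]
STORE_FAST u → u=-459. Stack: []
LOAD_FAST_LOAD_FAST z,w → push -16,506. Stack: [-16, 506]
BINARY_OP & → -16 & 506 = 496. Stack: [496]
LOAD_CONST → push 1. Stack: [496, 1]
BINARY_OP << → 496 << 1 = 992. Stack: [992]
STORE_FAST s → s=992. Stack: []
LOAD_FAST_LOAD_FAST s,b → push 992,23. Stack: [992, 23]
BINARY_OP * → 992 * 23 = 22816. Stack: [22816]
RETURN_VALUE → return 22816.

22816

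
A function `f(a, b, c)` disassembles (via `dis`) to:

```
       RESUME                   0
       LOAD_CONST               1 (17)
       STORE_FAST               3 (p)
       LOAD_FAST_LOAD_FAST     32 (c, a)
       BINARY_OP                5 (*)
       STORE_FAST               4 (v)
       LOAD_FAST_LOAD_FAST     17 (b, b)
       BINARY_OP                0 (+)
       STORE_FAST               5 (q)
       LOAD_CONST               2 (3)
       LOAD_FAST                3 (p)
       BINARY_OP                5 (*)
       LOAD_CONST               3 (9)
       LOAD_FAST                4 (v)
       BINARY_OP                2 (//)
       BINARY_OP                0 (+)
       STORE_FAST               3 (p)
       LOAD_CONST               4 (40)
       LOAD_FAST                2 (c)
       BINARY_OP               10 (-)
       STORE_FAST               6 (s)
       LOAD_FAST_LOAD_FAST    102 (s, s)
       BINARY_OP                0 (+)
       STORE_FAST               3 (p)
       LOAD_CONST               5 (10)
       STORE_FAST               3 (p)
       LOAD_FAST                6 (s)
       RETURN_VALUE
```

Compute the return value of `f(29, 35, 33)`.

7

LOAD_CONST → push 17. Stack: [17]
STORE_FAST p → p=17. Stack: []
LOAD_FAST_LOAD_FAST c,a → push 33,29. Stack: [33, 29]
BINARY_OP * → 33 * 29 = 957. Stack: [957]
STORE_FAST v → v=957. Stack: []
LOAD_FAST_LOAD_FAST b,b → push 35,35. Stack: [35, 35]
BINARY_OP + → 35 + 35 = 70. Stack: [70]
STORE_FAST q → q=70. Stack: []
LOAD_CONST → push 3. Stack: [3]
LOAD_FAST p → push 17. Stack: [3, 17]
BINARY_OP * → 3 * 17 = 51. Stack: [51]
LOAD_CONST → push 9. Stack: [51, 9]
LOAD_FAST v → push 957. Stack: [51, 9, 957]
BINARY_OP // → 9 // 957 = 0. Stack: [51, 0]
BINARY_OP + → 51 + 0 = 51. Stack: [51]
STORE_FAST p → p=51. Stack: []
LOAD_CONST → push 40. Stack: [40]
LOAD_FAST c → push 33. Stack: [40, 33]
BINARY_OP - → 40 - 33 = 7. Stack: [7]
STORE_FAST s → s=7. Stack: []
LOAD_FAST_LOAD_FAST s,s → push 7,7. Stack: [7, 7]
BINARY_OP + → 7 + 7 = 14. Stack: [14]
STORE_FAST p → p=14. Stack: []
LOAD_CONST → push 10. Stack: [10]
STORE_FAST p → p=10. Stack: []
LOAD_FAST s → push 7. Stack: [7]
RETURN_VALUE → return 7.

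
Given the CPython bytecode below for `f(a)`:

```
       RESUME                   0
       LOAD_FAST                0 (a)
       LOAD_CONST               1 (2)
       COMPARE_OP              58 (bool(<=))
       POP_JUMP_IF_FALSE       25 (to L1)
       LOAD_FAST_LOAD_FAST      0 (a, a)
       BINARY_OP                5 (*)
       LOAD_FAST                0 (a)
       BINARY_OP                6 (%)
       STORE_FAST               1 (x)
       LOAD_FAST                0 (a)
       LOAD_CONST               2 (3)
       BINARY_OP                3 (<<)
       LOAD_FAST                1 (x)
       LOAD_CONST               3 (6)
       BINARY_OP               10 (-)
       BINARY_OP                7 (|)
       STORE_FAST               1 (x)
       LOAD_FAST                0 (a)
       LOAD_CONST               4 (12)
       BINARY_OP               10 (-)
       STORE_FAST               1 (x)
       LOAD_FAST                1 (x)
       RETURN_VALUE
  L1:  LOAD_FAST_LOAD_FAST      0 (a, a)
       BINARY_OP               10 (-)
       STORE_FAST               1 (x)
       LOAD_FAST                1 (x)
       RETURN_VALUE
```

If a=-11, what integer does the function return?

LOAD_FAST a → push -11. Stack: [-11]
LOAD_CONST → push 2. Stack: [-11, 2]
COMPARE_OP bool(<=) → -11 vs 2 = True. Stack: [True]
POP_JUMP_IF_FALSE → pop True; no jump. Stack: []
LOAD_FAST_LOAD_FAST a,a → push -11,-11. Stack: [-11, -11]
BINARY_OP * → -11 * -11 = 121. Stack: [121]
LOAD_FAST a → push -11. Stack: [121, -11]
BINARY_OP % → 121 % -11 = 0. Stack: [0]
STORE_FAST x → x=0. Stack: []
LOAD_FAST a → push -11. Stack: [-11]
LOAD_CONST → push 3. Stack: [-11, 3]
BINARY_OP << → -11 << 3 = -88. Stack: [-88]
LOAD_FAST x → push 0. Stack: [-88, 0]
LOAD_CONST → push 6. Stack: [-88, 0, 6]
BINARY_OP - → 0 - 6 = -6. Stack: [-88, -6]
BINARY_OP | → -88 | -6 = -6. Stack: [-6]
STORE_FAST x → x=-6. Stack: []
LOAD_FAST a → push -11. Stack: [-11]
LOAD_CONST → push 12. Stack: [-11, 12]
BINARY_OP - → -11 - 12 = -23. Stack: [-23]
STORE_FAST x → x=-23. Stack: []
LOAD_FAST x → push -23. Stack: [-23]
RETURN_VALUE → return -23.

-23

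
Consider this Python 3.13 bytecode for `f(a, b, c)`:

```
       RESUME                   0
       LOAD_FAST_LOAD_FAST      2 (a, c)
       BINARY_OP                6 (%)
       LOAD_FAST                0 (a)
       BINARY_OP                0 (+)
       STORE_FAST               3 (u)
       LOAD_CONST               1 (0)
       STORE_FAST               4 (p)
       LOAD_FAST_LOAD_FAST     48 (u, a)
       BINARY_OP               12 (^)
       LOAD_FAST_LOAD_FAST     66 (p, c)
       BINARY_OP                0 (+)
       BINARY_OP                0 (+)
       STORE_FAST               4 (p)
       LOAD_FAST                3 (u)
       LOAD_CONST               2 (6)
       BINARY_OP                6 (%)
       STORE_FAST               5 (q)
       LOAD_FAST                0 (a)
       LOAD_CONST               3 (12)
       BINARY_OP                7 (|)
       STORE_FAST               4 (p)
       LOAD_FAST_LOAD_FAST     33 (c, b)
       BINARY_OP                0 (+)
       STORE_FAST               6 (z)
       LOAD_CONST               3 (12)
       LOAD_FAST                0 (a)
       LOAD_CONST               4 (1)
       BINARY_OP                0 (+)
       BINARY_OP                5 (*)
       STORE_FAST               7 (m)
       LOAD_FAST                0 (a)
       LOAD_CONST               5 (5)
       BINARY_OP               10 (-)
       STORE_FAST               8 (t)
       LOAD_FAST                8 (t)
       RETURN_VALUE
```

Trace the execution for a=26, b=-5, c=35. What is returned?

21

LOAD_FAST_LOAD_FAST a,c → push 26,35. Stack: [26, 35]
BINARY_OP % → 26 % 35 = 26. Stack: [26]
LOAD_FAST a → push 26. Stack: [26, 26]
BINARY_OP + → 26 + 26 = 52. Stack: [52]
STORE_FAST u → u=52. Stack: []
LOAD_CONST → push 0. Stack: [0]
STORE_FAST p → p=0. Stack: []
LOAD_FAST_LOAD_FAST u,a → push 52,26. Stack: [52, 26]
BINARY_OP ^ → 52 ^ 26 = 46. Stack: [46]
LOAD_FAST_LOAD_FAST p,c → push 0,35. Stack: [46, 0, 35]
BINARY_OP + → 0 + 35 = 35. Stack: [46, 35]
BINARY_OP + → 46 + 35 = 81. Stack: [81]
STORE_FAST p → p=81. Stack: []
LOAD_FAST u → push 52. Stack: [52]
LOAD_CONST → push 6. Stack: [52, 6]
BINARY_OP % → 52 % 6 = 4. Stack: [4]
STORE_FAST q → q=4. Stack: []
LOAD_FAST a → push 26. Stack: [26]
LOAD_CONST → push 12. Stack: [26, 12]
BINARY_OP | → 26 | 12 = 30. Stack: [30]
STORE_FAST p → p=30. Stack: []
LOAD_FAST_LOAD_FAST c,b → push 35,-5. Stack: [35, -5]
BINARY_OP + → 35 + -5 = 30. Stack: [30]
STORE_FAST z → z=30. Stack: []
LOAD_CONST → push 12. Stack: [12]
LOAD_FAST a → push 26. Stack: [12, 26]
LOAD_CONST → push 1. Stack: [12, 26, 1]
BINARY_OP + → 26 + 1 = 27. Stack: [12, 27]
BINARY_OP * → 12 * 27 = 324. Stack: [324]
STORE_FAST m → m=324. Stack: []
LOAD_FAST a → push 26. Stack: [26]
LOAD_CONST → push 5. Stack: [26, 5]
BINARY_OP - → 26 - 5 = 21. Stack: [21]
STORE_FAST t → t=21. Stack: []
LOAD_FAST t → push 21. Stack: [21]
RETURN_VALUE → return 21.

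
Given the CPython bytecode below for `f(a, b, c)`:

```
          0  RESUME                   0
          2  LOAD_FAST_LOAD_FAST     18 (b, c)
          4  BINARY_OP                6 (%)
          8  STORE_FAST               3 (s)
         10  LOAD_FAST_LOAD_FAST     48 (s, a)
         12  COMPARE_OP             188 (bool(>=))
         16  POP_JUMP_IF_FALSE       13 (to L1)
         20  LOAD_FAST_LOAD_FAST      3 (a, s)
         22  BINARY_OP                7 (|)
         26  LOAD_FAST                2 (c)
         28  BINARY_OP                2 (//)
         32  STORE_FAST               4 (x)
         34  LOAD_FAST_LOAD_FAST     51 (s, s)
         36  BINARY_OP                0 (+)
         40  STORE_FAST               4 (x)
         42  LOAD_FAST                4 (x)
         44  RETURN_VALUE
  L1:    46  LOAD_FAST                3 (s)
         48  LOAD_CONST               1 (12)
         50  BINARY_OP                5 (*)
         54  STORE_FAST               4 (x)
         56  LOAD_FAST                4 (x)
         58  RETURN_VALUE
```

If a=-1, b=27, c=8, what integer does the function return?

LOAD_FAST_LOAD_FAST b,c → push 27,8. Stack: [27, 8]
BINARY_OP % → 27 % 8 = 3. Stack: [3]
STORE_FAST s → s=3. Stack: []
LOAD_FAST_LOAD_FAST s,a → push 3,-1. Stack: [3, -1]
COMPARE_OP bool(>=) → 3 vs -1 = True. Stack: [True]
POP_JUMP_IF_FALSE → pop True; no jump. Stack: []
LOAD_FAST_LOAD_FAST a,s → push -1,3. Stack: [-1, 3]
BINARY_OP | → -1 | 3 = -1. Stack: [-1]
LOAD_FAST c → push 8. Stack: [-1, 8]
BINARY_OP // → -1 // 8 = -1. Stack: [-1]
STORE_FAST x → x=-1. Stack: []
LOAD_FAST_LOAD_FAST s,s → push 3,3. Stack: [3, 3]
BINARY_OP + → 3 + 3 = 6. Stack: [6]
STORE_FAST x → x=6. Stack: []
LOAD_FAST x → push 6. Stack: [6]
RETURN_VALUE → return 6.

6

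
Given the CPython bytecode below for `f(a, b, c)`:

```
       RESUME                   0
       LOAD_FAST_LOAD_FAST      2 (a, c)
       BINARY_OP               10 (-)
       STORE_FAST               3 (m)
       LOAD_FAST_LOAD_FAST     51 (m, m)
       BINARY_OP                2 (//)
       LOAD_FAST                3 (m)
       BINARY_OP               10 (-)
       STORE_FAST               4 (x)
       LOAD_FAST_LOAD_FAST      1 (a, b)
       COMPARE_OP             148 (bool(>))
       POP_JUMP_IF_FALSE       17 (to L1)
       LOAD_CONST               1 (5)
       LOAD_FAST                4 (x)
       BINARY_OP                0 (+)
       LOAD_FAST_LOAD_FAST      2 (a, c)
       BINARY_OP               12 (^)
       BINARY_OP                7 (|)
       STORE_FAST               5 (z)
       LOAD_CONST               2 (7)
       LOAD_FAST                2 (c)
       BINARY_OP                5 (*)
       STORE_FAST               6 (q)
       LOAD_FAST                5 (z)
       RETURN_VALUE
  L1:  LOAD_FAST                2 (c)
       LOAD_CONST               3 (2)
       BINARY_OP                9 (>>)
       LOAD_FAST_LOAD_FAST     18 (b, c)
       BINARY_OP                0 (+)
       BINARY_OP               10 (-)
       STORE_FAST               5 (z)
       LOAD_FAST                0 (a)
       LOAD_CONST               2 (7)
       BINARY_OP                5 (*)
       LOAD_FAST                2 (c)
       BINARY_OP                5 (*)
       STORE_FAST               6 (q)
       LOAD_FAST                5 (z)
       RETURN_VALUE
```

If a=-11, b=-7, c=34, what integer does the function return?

LOAD_FAST_LOAD_FAST a,c → push -11,34. Stack: [-11, 34]
BINARY_OP - → -11 - 34 = -45. Stack: [-45]
STORE_FAST m → m=-45. Stack: []
LOAD_FAST_LOAD_FAST m,m → push -45,-45. Stack: [-45, -45]
BINARY_OP // → -45 // -45 = 1. Stack: [1]
LOAD_FAST m → push -45. Stack: [1, -45]
BINARY_OP - → 1 - -45 = 46. Stack: [46]
STORE_FAST x → x=46. Stack: []
LOAD_FAST_LOAD_FAST a,b → push -11,-7. Stack: [-11, -7]
COMPARE_OP bool(>) → -11 vs -7 = False. Stack: [False]
POP_JUMP_IF_FALSE → pop False; jump. Stack: []
LOAD_FAST c → push 34. Stack: [34]
LOAD_CONST → push 2. Stack: [34, 2]
BINARY_OP >> → 34 >> 2 = 8. Stack: [8]
LOAD_FAST_LOAD_FAST b,c → push -7,34. Stack: [8, -7, 34]
BINARY_OP + → -7 + 34 = 27. Stack: [8, 27]
BINARY_OP - → 8 - 27 = -19. Stack: [-19]
STORE_FAST z → z=-19. Stack: []
LOAD_FAST a → push -11. Stack: [-11]
LOAD_CONST → push 7. Stack: [-11, 7]
BINARY_OP * → -11 * 7 = -77. Stack: [-77]
LOAD_FAST c → push 34. Stack: [-77, 34]
BINARY_OP * → -77 * 34 = -2618. Stack: [-2618]
STORE_FAST q → q=-2618. Stack: []
LOAD_FAST z → push -19. Stack: [-19]
RETURN_VALUE → return -19.

-19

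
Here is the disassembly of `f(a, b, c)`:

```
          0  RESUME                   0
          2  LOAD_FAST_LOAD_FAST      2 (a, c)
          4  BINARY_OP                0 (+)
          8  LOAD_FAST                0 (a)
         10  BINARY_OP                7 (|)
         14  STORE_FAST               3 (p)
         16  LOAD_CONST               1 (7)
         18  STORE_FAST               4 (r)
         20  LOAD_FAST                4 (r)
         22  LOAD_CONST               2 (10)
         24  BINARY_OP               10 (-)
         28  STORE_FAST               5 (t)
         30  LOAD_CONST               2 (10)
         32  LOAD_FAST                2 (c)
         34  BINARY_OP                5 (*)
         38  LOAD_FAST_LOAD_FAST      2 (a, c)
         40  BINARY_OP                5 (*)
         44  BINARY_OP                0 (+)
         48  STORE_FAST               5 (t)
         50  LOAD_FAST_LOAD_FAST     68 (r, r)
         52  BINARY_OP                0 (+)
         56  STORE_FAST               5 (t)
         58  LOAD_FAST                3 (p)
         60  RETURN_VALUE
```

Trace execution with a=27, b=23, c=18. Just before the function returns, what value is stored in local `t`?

14

LOAD_FAST_LOAD_FAST a,c → push 27,18. Stack: [27, 18]
BINARY_OP + → 27 + 18 = 45. Stack: [45]
LOAD_FAST a → push 27. Stack: [45, 27]
BINARY_OP | → 45 | 27 = 63. Stack: [63]
STORE_FAST p → p=63. Stack: []
LOAD_CONST → push 7. Stack: [7]
STORE_FAST r → r=7. Stack: []
LOAD_FAST r → push 7. Stack: [7]
LOAD_CONST → push 10. Stack: [7, 10]
BINARY_OP - → 7 - 10 = -3. Stack: [-3]
STORE_FAST t → t=-3. Stack: []
LOAD_CONST → push 10. Stack: [10]
LOAD_FAST c → push 18. Stack: [10, 18]
BINARY_OP * → 10 * 18 = 180. Stack: [180]
LOAD_FAST_LOAD_FAST a,c → push 27,18. Stack: [180, 27, 18]
BINARY_OP * → 27 * 18 = 486. Stack: [180, 486]
BINARY_OP + → 180 + 486 = 666. Stack: [666]
STORE_FAST t → t=666. Stack: []
LOAD_FAST_LOAD_FAST r,r → push 7,7. Stack: [7, 7]
BINARY_OP + → 7 + 7 = 14. Stack: [14]
STORE_FAST t → t=14. Stack: []
LOAD_FAST p → push 63. Stack: [63]
RETURN_VALUE → return 63.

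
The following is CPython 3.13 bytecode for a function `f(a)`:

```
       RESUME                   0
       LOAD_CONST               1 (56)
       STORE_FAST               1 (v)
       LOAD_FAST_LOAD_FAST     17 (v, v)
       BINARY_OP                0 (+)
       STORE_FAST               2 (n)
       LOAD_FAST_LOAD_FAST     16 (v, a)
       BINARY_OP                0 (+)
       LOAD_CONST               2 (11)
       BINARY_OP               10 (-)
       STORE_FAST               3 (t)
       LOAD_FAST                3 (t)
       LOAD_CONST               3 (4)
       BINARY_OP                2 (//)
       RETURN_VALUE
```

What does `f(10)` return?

LOAD_CONST → push 56. Stack: [56]
STORE_FAST v → v=56. Stack: []
LOAD_FAST_LOAD_FAST v,v → push 56,56. Stack: [56, 56]
BINARY_OP + → 56 + 56 = 112. Stack: [112]
STORE_FAST n → n=112. Stack: []
LOAD_FAST_LOAD_FAST v,a → push 56,10. Stack: [56, 10]
BINARY_OP + → 56 + 10 = 66. Stack: [66]
LOAD_CONST → push 11. Stack: [66, 11]
BINARY_OP - → 66 - 11 = 55. Stack: [55]
STORE_FAST t → t=55. Stack: []
LOAD_FAST t → push 55. Stack: [55]
LOAD_CONST → push 4. Stack: [55, 4]
BINARY_OP // → 55 // 4 = 13. Stack: [13]
RETURN_VALUE → return 13.

13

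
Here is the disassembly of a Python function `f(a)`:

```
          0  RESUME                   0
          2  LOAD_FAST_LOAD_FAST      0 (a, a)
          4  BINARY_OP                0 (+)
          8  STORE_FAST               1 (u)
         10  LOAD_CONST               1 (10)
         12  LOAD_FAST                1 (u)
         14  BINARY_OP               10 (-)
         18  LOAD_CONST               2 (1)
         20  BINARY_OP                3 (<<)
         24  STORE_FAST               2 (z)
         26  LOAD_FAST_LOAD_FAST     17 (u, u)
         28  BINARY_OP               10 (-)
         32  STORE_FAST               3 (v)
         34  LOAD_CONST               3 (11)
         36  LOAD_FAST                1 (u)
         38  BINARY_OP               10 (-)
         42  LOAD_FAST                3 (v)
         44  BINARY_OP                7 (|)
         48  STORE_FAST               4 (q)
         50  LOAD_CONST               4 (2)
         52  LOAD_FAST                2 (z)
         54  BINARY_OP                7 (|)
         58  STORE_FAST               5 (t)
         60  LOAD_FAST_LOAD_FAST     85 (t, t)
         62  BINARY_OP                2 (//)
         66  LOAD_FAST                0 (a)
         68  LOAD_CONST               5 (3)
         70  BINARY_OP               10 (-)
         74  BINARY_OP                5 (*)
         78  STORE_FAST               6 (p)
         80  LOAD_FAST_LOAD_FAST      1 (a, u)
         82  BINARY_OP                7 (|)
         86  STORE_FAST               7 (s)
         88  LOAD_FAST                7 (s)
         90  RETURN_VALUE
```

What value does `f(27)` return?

LOAD_FAST_LOAD_FAST a,a → push 27,27. Stack: [27, 27]
BINARY_OP + → 27 + 27 = 54. Stack: [54]
STORE_FAST u → u=54. Stack: []
LOAD_CONST → push 10. Stack: [10]
LOAD_FAST u → push 54. Stack: [10, 54]
BINARY_OP - → 10 - 54 = -44. Stack: [-44]
LOAD_CONST → push 1. Stack: [-44, 1]
BINARY_OP << → -44 << 1 = -88. Stack: [-88]
STORE_FAST z → z=-88. Stack: []
LOAD_FAST_LOAD_FAST u,u → push 54,54. Stack: [54, 54]
BINARY_OP - → 54 - 54 = 0. Stack: [0]
STORE_FAST v → v=0. Stack: []
LOAD_CONST → push 11. Stack: [11]
LOAD_FAST u → push 54. Stack: [11, 54]
BINARY_OP - → 11 - 54 = -43. Stack: [-43]
LOAD_FAST v → push 0. Stack: [-43, 0]
BINARY_OP | → -43 | 0 = -43. Stack: [-43]
STORE_FAST q → q=-43. Stack: []
LOAD_CONST → push 2. Stack: [2]
LOAD_FAST z → push -88. Stack: [2, -88]
BINARY_OP | → 2 | -88 = -86. Stack: [-86]
STORE_FAST t → t=-86. Stack: []
LOAD_FAST_LOAD_FAST t,t → push -86,-86. Stack: [-86, -86]
BINARY_OP // → -86 // -86 = 1. Stack: [1]
LOAD_FAST a → push 27. Stack: [1, 27]
LOAD_CONST → push 3. Stack: [1, 27, 3]
BINARY_OP - → 27 - 3 = 24. Stack: [1, 24]
BINARY_OP * → 1 * 24 = 24. Stack: [24]
STORE_FAST p → p=24. Stack: []
LOAD_FAST_LOAD_FAST a,u → push 27,54. Stack: [27, 54]
BINARY_OP | → 27 | 54 = 63. Stack: [63]
STORE_FAST s → s=63. Stack: []
LOAD_FAST s → push 63. Stack: [63]
RETURN_VALUE → return 63.

63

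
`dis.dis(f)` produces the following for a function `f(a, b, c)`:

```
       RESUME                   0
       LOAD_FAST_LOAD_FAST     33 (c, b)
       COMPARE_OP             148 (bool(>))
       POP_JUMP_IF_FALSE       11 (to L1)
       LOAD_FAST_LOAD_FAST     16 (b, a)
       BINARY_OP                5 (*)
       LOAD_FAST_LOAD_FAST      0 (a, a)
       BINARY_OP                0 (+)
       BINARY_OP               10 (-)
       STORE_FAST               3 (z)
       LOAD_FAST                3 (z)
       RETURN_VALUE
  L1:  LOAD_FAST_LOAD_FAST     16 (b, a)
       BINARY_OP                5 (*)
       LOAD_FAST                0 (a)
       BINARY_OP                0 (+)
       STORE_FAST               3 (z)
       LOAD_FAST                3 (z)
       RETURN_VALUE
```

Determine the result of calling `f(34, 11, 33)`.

306

LOAD_FAST_LOAD_FAST c,b → push 33,11. Stack: [33, 11]
COMPARE_OP bool(>) → 33 vs 11 = True. Stack: [True]
POP_JUMP_IF_FALSE → pop True; no jump. Stack: []
LOAD_FAST_LOAD_FAST b,a → push 11,34. Stack: [11, 34]
BINARY_OP * → 11 * 34 = 374. Stack: [374]
LOAD_FAST_LOAD_FAST a,a → push 34,34. Stack: [374, 34, 34]
BINARY_OP + → 34 + 34 = 68. Stack: [374, 68]
BINARY_OP - → 374 - 68 = 306. Stack: [306]
STORE_FAST z → z=306. Stack: []
LOAD_FAST z → push 306. Stack: [306]
RETURN_VALUE → return 306.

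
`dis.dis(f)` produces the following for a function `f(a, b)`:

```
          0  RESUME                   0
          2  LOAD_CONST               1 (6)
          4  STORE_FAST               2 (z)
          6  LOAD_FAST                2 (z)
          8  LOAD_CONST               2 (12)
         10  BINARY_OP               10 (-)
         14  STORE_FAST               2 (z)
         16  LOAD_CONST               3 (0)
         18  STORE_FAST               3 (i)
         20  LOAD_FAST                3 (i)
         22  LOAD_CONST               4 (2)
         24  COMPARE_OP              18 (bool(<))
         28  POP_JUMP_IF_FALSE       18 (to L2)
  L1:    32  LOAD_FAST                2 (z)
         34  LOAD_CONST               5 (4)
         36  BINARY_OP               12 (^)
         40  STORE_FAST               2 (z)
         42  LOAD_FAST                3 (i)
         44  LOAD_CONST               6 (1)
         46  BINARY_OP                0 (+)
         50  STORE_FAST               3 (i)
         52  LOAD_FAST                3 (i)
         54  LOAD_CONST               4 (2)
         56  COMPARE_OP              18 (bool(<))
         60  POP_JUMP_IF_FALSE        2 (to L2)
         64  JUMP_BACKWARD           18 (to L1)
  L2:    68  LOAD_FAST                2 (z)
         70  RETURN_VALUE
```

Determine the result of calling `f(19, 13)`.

LOAD_CONST → push 6. Stack: [6]
STORE_FAST z → z=6. Stack: []
LOAD_FAST z → push 6. Stack: [6]
LOAD_CONST → push 12. Stack: [6, 12]
BINARY_OP - → 6 - 12 = -6. Stack: [-6]
STORE_FAST z → z=-6. Stack: []
LOAD_CONST → push 0. Stack: [0]
STORE_FAST i → i=0. Stack: []
LOAD_FAST i → push 0. Stack: [0]
LOAD_CONST → push 2. Stack: [0, 2]
COMPARE_OP bool(<) → 0 vs 2 = True. Stack: [True]
POP_JUMP_IF_FALSE → pop True; no jump. Stack: []
LOAD_FAST z → push -6. Stack: [-6]
LOAD_CONST → push 4. Stack: [-6, 4]
BINARY_OP ^ → -6 ^ 4 = -2. Stack: [-2]
STORE_FAST z → z=-2. Stack: []
LOAD_FAST i → push 0. Stack: [0]
LOAD_CONST → push 1. Stack: [0, 1]
BINARY_OP + → 0 + 1 = 1. Stack: [1]
STORE_FAST i → i=1. Stack: []
LOAD_FAST i → push 1. Stack: [1]
LOAD_CONST → push 2. Stack: [1, 2]
COMPARE_OP bool(<) → 1 vs 2 = True. Stack: [True]
POP_JUMP_IF_FALSE → pop True; no jump. Stack: []
LOAD_FAST z → push -2. Stack: [-2]
LOAD_CONST → push 4. Stack: [-2, 4]
BINARY_OP ^ → -2 ^ 4 = -6. Stack: [-6]
STORE_FAST z → z=-6. Stack: []
LOAD_FAST i → push 1. Stack: [1]
LOAD_CONST → push 1. Stack: [1, 1]
BINARY_OP + → 1 + 1 = 2. Stack: [2]
STORE_FAST i → i=2. Stack: []
LOAD_FAST i → push 2. Stack: [2]
LOAD_CONST → push 2. Stack: [2, 2]
COMPARE_OP bool(<) → 2 vs 2 = False. Stack: [False]
POP_JUMP_IF_FALSE → pop False; jump. Stack: []
LOAD_FAST z → push -6. Stack: [-6]
RETURN_VALUE → return -6.

-6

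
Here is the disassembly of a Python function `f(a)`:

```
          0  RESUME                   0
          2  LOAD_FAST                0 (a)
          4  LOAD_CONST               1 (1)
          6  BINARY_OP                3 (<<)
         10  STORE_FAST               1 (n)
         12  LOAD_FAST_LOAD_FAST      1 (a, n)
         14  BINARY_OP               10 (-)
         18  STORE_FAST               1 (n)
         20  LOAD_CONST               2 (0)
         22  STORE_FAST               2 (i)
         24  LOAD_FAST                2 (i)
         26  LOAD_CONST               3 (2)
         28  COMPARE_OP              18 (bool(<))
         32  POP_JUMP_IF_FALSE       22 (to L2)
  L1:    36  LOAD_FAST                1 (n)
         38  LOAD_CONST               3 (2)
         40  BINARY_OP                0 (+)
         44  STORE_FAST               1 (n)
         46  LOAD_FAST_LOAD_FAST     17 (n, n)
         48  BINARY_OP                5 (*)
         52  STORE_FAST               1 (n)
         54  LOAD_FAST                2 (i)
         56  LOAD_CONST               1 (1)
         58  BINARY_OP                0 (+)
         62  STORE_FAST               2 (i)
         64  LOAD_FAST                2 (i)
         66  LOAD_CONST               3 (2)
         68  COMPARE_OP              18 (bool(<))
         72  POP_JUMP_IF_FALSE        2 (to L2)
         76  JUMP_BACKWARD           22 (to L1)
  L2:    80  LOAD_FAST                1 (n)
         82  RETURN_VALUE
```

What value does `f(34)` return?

1052676

LOAD_FAST a → push 34. Stack: [34]
LOAD_CONST → push 1. Stack: [34, 1]
BINARY_OP << → 34 << 1 = 68. Stack: [68]
STORE_FAST n → n=68. Stack: []
LOAD_FAST_LOAD_FAST a,n → push 34,68. Stack: [34, 68]
BINARY_OP - → 34 - 68 = -34. Stack: [-34]
STORE_FAST n → n=-34. Stack: []
LOAD_CONST → push 0. Stack: [0]
STORE_FAST i → i=0. Stack: []
LOAD_FAST i → push 0. Stack: [0]
LOAD_CONST → push 2. Stack: [0, 2]
COMPARE_OP bool(<) → 0 vs 2 = True. Stack: [True]
POP_JUMP_IF_FALSE → pop True; no jump. Stack: []
LOAD_FAST n → push -34. Stack: [-34]
LOAD_CONST → push 2. Stack: [-34, 2]
BINARY_OP + → -34 + 2 = -32. Stack: [-32]
STORE_FAST n → n=-32. Stack: []
LOAD_FAST_LOAD_FAST n,n → push -32,-32. Stack: [-32, -32]
BINARY_OP * → -32 * -32 = 1024. Stack: [1024]
STORE_FAST n → n=1024. Stack: []
LOAD_FAST i → push 0. Stack: [0]
LOAD_CONST → push 1. Stack: [0, 1]
BINARY_OP + → 0 + 1 = 1. Stack: [1]
STORE_FAST i → i=1. Stack: []
LOAD_FAST i → push 1. Stack: [1]
LOAD_CONST → push 2. Stack: [1, 2]
COMPARE_OP bool(<) → 1 vs 2 = True. Stack: [True]
POP_JUMP_IF_FALSE → pop True; no jump. Stack: []
LOAD_FAST n → push 1024. Stack: [1024]
LOAD_CONST → push 2. Stack: [1024, 2]
BINARY_OP + → 1024 + 2 = 1026. Stack: [1026]
STORE_FAST n → n=1026. Stack: []
LOAD_FAST_LOAD_FAST n,n → push 1026,1026. Stack: [1026, 1026]
BINARY_OP * → 1026 * 1026 = 1052676. Stack: [1052676]
STORE_FAST n → n=1052676. Stack: []
LOAD_FAST i → push 1. Stack: [1]
LOAD_CONST → push 1. Stack: [1, 1]
BINARY_OP + → 1 + 1 = 2. Stack: [2]
STORE_FAST i → i=2. Stack: []
LOAD_FAST i → push 2. Stack: [2]
LOAD_CONST → push 2. Stack: [2, 2]
COMPARE_OP bool(<) → 2 vs 2 = False. Stack: [False]
POP_JUMP_IF_FALSE → pop False; jump. Stack: []
LOAD_FAST n → push 1052676. Stack: [1052676]
RETURN_VALUE → return 1052676.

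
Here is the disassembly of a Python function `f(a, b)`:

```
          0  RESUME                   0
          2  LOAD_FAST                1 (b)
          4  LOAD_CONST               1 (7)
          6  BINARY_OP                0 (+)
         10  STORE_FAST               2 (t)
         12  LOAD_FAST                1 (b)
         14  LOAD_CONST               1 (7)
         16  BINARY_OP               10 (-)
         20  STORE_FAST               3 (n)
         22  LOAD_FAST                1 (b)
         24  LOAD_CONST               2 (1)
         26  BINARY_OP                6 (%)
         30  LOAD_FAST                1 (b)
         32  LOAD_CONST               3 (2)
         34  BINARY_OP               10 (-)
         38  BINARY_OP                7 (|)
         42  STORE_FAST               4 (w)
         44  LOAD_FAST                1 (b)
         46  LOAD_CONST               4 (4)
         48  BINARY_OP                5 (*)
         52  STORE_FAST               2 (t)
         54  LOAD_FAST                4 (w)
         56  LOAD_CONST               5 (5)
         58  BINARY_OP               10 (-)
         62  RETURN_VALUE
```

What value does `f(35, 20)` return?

13

LOAD_FAST b → push 20. Stack: [20]
LOAD_CONST → push 7. Stack: [20, 7]
BINARY_OP + → 20 + 7 = 27. Stack: [27]
STORE_FAST t → t=27. Stack: []
LOAD_FAST b → push 20. Stack: [20]
LOAD_CONST → push 7. Stack: [20, 7]
BINARY_OP - → 20 - 7 = 13. Stack: [13]
STORE_FAST n → n=13. Stack: []
LOAD_FAST b → push 20. Stack: [20]
LOAD_CONST → push 1. Stack: [20, 1]
BINARY_OP % → 20 % 1 = 0. Stack: [0]
LOAD_FAST b → push 20. Stack: [0, 20]
LOAD_CONST → push 2. Stack: [0, 20, 2]
BINARY_OP - → 20 - 2 = 18. Stack: [0, 18]
BINARY_OP | → 0 | 18 = 18. Stack: [18]
STORE_FAST w → w=18. Stack: []
LOAD_FAST b → push 20. Stack: [20]
LOAD_CONST → push 4. Stack: [20, 4]
BINARY_OP * → 20 * 4 = 80. Stack: [80]
STORE_FAST t → t=80. Stack: []
LOAD_FAST w → push 18. Stack: [18]
LOAD_CONST → push 5. Stack: [18, 5]
BINARY_OP - → 18 - 5 = 13. Stack: [13]
RETURN_VALUE → return 13.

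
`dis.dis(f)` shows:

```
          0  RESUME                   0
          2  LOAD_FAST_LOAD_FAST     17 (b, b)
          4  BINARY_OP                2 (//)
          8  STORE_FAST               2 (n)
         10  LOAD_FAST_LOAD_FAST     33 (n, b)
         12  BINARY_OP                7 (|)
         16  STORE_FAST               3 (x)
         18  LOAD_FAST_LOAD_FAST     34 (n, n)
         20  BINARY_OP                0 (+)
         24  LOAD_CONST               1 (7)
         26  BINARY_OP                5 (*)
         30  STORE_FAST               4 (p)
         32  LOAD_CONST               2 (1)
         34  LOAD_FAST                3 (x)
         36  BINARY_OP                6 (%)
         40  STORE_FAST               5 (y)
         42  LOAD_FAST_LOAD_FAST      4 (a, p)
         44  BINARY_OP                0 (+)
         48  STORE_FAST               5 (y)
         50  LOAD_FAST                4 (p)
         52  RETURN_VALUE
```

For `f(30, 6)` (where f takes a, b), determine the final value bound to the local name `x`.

LOAD_FAST_LOAD_FAST b,b → push 6,6. Stack: [6, 6]
BINARY_OP // → 6 // 6 = 1. Stack: [1]
STORE_FAST n → n=1. Stack: []
LOAD_FAST_LOAD_FAST n,b → push 1,6. Stack: [1, 6]
BINARY_OP | → 1 | 6 = 7. Stack: [7]
STORE_FAST x → x=7. Stack: []
LOAD_FAST_LOAD_FAST n,n → push 1,1. Stack: [1, 1]
BINARY_OP + → 1 + 1 = 2. Stack: [2]
LOAD_CONST → push 7. Stack: [2, 7]
BINARY_OP * → 2 * 7 = 14. Stack: [14]
STORE_FAST p → p=14. Stack: []
LOAD_CONST → push 1. Stack: [1]
LOAD_FAST x → push 7. Stack: [1, 7]
BINARY_OP % → 1 % 7 = 1. Stack: [1]
STORE_FAST y → y=1. Stack: []
LOAD_FAST_LOAD_FAST a,p → push 30,14. Stack: [30, 14]
BINARY_OP + → 30 + 14 = 44. Stack: [44]
STORE_FAST y → y=44. Stack: []
LOAD_FAST p → push 14. Stack: [14]
RETURN_VALUE → return 14.

7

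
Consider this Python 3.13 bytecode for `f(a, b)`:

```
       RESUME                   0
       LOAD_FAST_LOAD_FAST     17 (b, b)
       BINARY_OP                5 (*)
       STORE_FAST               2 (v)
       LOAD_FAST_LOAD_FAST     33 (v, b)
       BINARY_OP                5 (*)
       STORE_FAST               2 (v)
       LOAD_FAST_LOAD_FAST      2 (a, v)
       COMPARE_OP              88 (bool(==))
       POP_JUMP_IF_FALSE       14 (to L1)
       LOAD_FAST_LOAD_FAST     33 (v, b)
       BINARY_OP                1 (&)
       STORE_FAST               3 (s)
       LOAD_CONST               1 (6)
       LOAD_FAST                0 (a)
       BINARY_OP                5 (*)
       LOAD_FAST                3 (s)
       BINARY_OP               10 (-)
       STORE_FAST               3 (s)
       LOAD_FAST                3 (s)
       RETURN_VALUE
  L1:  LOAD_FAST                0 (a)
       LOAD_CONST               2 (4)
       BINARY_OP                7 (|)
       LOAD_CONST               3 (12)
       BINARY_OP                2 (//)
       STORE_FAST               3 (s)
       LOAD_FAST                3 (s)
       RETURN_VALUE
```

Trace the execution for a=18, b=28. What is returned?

LOAD_FAST_LOAD_FAST b,b → push 28,28. Stack: [28, 28]
BINARY_OP * → 28 * 28 = 784. Stack: [784]
STORE_FAST v → v=784. Stack: []
LOAD_FAST_LOAD_FAST v,b → push 784,28. Stack: [784, 28]
BINARY_OP * → 784 * 28 = 21952. Stack: [21952]
STORE_FAST v → v=21952. Stack: []
LOAD_FAST_LOAD_FAST a,v → push 18,21952. Stack: [18, 21952]
COMPARE_OP bool(==) → 18 vs 21952 = False. Stack: [False]
POP_JUMP_IF_FALSE → pop False; jump. Stack: []
LOAD_FAST a → push 18. Stack: [18]
LOAD_CONST → push 4. Stack: [18, 4]
BINARY_OP | → 18 | 4 = 22. Stack: [22]
LOAD_CONST → push 12. Stack: [22, 12]
BINARY_OP // → 22 // 12 = 1. Stack: [1]
STORE_FAST s → s=1. Stack: []
LOAD_FAST s → push 1. Stack: [1]
RETURN_VALUE → return 1.

1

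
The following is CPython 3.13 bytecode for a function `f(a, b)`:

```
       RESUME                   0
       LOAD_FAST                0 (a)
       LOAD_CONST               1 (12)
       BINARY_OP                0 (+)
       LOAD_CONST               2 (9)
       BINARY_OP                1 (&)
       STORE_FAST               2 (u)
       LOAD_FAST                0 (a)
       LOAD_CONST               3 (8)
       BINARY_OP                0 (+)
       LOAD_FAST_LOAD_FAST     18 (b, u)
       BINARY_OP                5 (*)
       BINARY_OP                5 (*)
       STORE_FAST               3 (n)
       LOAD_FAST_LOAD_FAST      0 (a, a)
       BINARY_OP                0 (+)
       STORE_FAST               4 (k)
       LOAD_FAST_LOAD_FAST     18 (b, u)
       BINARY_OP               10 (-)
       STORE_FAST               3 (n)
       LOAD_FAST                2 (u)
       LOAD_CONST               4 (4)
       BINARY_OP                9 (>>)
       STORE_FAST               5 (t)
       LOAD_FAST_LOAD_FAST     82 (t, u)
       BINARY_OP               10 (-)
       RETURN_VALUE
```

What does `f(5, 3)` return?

-1

LOAD_FAST a → push 5. Stack: [5]
LOAD_CONST → push 12. Stack: [5, 12]
BINARY_OP + → 5 + 12 = 17. Stack: [17]
LOAD_CONST → push 9. Stack: [17, 9]
BINARY_OP & → 17 & 9 = 1. Stack: [1]
STORE_FAST u → u=1. Stack: []
LOAD_FAST a → push 5. Stack: [5]
LOAD_CONST → push 8. Stack: [5, 8]
BINARY_OP + → 5 + 8 = 13. Stack: [13]
LOAD_FAST_LOAD_FAST b,u → push 3,1. Stack: [13, 3, 1]
BINARY_OP * → 3 * 1 = 3. Stack: [13, 3]
BINARY_OP * → 13 * 3 = 39. Stack: [39]
STORE_FAST n → n=39. Stack: []
LOAD_FAST_LOAD_FAST a,a → push 5,5. Stack: [5, 5]
BINARY_OP + → 5 + 5 = 10. Stack: [10]
STORE_FAST k → k=10. Stack: []
LOAD_FAST_LOAD_FAST b,u → push 3,1. Stack: [3, 1]
BINARY_OP - → 3 - 1 = 2. Stack: [2]
STORE_FAST n → n=2. Stack: []
LOAD_FAST u → push 1. Stack: [1]
LOAD_CONST → push 4. Stack: [1, 4]
BINARY_OP >> → 1 >> 4 = 0. Stack: [0]
STORE_FAST t → t=0. Stack: []
LOAD_FAST_LOAD_FAST t,u → push 0,1. Stack: [0, 1]
BINARY_OP - → 0 - 1 = -1. Stack: [-1]
RETURN_VALUE → return -1.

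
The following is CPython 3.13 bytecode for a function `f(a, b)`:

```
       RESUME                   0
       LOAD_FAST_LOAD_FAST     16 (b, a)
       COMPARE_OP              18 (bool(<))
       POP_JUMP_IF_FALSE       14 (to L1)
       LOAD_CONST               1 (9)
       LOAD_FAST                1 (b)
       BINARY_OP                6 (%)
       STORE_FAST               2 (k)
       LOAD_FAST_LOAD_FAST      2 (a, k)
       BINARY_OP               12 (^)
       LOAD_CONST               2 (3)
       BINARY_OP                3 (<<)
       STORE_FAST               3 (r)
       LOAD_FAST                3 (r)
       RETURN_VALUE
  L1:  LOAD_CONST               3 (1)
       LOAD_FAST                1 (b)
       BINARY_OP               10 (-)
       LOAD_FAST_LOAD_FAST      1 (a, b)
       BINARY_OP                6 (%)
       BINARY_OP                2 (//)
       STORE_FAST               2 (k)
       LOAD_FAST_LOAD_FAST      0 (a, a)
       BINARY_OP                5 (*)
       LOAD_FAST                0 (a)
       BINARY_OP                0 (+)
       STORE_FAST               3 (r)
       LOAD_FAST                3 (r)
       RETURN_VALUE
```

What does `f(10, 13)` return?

110

LOAD_FAST_LOAD_FAST b,a → push 13,10. Stack: [13, 10]
COMPARE_OP bool(<) → 13 vs 10 = False. Stack: [False]
POP_JUMP_IF_FALSE → pop False; jump. Stack: []
LOAD_CONST → push 1. Stack: [1]
LOAD_FAST b → push 13. Stack: [1, 13]
BINARY_OP - → 1 - 13 = -12. Stack: [-12]
LOAD_FAST_LOAD_FAST a,b → push 10,13. Stack: [-12, 10, 13]
BINARY_OP % → 10 % 13 = 10. Stack: [-12, 10]
BINARY_OP // → -12 // 10 = -2. Stack: [-2]
STORE_FAST k → k=-2. Stack: []
LOAD_FAST_LOAD_FAST a,a → push 10,10. Stack: [10, 10]
BINARY_OP * → 10 * 10 = 100. Stack: [100]
LOAD_FAST a → push 10. Stack: [100, 10]
BINARY_OP + → 100 + 10 = 110. Stack: [110]
STORE_FAST r → r=110. Stack: []
LOAD_FAST r → push 110. Stack: [110]
RETURN_VALUE → return 110.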